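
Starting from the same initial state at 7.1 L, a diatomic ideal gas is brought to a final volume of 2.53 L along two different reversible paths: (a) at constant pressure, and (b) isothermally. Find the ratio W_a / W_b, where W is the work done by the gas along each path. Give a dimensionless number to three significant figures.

W_a / W_b ≈ 0.624

Path (a) isobaric: W = P₁(V₂ − V₁) → W_a/(P₁V₁) = -0.6437.
Path (b) isothermal: W = P₁V₁ ln(V₂/V₁) → W_b/(P₁V₁) = -1.032.
W_a / W_b = -0.6437 / -1.032 = 0.6238.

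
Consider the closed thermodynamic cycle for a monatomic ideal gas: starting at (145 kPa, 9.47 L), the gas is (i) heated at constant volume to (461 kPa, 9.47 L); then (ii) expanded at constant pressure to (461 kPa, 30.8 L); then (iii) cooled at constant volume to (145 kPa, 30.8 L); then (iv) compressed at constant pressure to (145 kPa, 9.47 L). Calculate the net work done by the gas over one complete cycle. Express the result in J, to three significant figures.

W_net ≈ 6740 J

Constant-volume legs do no work.
W(ii) = (461)(30.8 − 9.47) = 9833 J; W(iv) = (145)(9.47 − 30.8) = -3093 J.
W_net = 9833 − 3093 = 6740 J (the clockwise enclosed area).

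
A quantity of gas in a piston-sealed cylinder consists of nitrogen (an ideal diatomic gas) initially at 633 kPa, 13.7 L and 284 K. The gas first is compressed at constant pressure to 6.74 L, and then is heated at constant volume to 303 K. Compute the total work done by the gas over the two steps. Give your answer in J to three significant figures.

Step 1 (isobaric): W = PΔV = (633 kPa)(6.74 − 13.7 L) = -4406 J.
Step 2 (isochoric): W = 0 (constant volume).
W_total = -4406 + 0 = -4406 J.

W_total ≈ -4410 J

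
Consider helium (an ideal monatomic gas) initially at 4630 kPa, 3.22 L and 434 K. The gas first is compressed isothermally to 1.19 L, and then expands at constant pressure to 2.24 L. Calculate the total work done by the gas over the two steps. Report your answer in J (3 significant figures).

W_total ≈ -1690 J

Step 1 (isothermal): W = P₁V₁ ln(V₂/V₁) = (14909) ln(1.19/3.22) = -14840 J.
After step 1: P = 12528 kPa, V = 1.19 L, T = 434 K.
Step 2 (isobaric): W = PΔV = (12528 kPa)(2.24 − 1.19 L) = 13155 J.
W_total = -14840 + 13155 = -1686 J.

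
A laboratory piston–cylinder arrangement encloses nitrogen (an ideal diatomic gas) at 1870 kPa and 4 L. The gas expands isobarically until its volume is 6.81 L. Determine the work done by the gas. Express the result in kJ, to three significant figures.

Isobaric: W = P ΔV.
W = (1870 kPa)(6.81 − 4 L) = (1870)(2.81) = 5255 J.

W ≈ 5.25 kJ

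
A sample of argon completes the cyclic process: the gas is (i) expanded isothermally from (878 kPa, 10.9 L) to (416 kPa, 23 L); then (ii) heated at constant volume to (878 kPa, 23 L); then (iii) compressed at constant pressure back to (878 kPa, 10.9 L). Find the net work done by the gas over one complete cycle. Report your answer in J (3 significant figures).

Leg (i): W = PᵢVᵢ ln(V_f/Vᵢ) = (9570) ln(23/10.9) = 7146 J.
Leg (ii): W = 0.
Leg (iii): W = PΔV = (878)(10.9 − 23) = -10624 J.
W_net = 7146 − 10624 = -3477 J.

W_net ≈ -3480 J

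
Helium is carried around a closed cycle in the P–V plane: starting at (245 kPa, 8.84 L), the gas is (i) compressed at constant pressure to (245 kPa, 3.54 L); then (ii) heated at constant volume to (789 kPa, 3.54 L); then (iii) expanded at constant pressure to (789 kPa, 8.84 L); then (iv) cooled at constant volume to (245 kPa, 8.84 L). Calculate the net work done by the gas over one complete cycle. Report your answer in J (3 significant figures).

Constant-volume legs do no work.
W(i) = (245)(3.54 − 8.84) = -1298 J; W(iii) = (789)(8.84 − 3.54) = 4182 J.
W_net = -1298 + 4182 = 2883 J (the clockwise enclosed area).

W_net ≈ 2880 J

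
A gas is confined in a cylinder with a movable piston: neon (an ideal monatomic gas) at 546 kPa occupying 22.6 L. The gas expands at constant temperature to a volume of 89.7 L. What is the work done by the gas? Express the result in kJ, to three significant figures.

W ≈ 17.0 kJ

Isothermal: W = nRT ln(V₂/V₁) = P₁V₁ ln(V₂/V₁).
P₁V₁ = (546 kPa)(22.6 L) = 12340 J.
W = 12340 × ln(89.7/22.6) = 12340 × 1.379
W_by_gas = 17010 J.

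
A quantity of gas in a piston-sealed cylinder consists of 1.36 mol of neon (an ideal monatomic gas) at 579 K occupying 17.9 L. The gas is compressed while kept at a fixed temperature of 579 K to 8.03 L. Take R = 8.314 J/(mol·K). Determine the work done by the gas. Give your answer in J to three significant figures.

W ≈ -5250 J

Isothermal: W = nRT ln(V₂/V₁).
W = (1.36)(8.314)(579) × ln(8.03/17.9)
  = 6547 × -0.8016
W_by_gas = -5248 J.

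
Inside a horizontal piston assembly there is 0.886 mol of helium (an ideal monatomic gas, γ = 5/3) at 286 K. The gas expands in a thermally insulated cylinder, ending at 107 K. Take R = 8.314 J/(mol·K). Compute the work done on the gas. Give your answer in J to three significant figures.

Adiabatic ⇒ Q = 0, so W_by = −ΔU = nCᵥ(T₁ − T₂).
Cᵥ = 3R/2 = 12.47 J/(mol·K).
W = (0.886)(12.47)(286 − 107) = 1978 J.
Work on gas = −W_by = -1978 J.

W ≈ -1980 J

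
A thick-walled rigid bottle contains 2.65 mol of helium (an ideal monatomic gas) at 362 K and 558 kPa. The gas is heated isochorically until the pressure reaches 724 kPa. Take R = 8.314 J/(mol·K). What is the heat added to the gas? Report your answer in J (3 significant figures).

Q ≈ 3560 J

Constant volume ⇒ W = 0, so Q = ΔU = nCᵥΔT with Cᵥ = 3R/2 = 12.47 J/(mol·K).
At constant V, T₂/T₁ = P₂/P₁ ⇒ ΔT = T₁(P₂/P₁ − 1) = 362·(724/558 − 1) = 107.7 K.
ΔU = (2.65)(12.47)(107.7) = 3559 J.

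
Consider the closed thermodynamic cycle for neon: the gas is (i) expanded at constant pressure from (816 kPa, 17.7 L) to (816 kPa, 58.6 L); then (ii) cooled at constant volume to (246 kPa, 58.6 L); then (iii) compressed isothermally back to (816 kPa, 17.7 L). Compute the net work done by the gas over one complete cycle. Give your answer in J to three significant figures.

Leg (i): W = PΔV = (816)(58.6 − 17.7) = 33374 J.
Leg (ii): W = 0.
Leg (iii): W = PᵢVᵢ ln(V_f/Vᵢ) = (14416) ln(17.7/58.6) = -17258 J.
W_net = 33374 − 17258 = 16116 J.

W_net ≈ 16100 J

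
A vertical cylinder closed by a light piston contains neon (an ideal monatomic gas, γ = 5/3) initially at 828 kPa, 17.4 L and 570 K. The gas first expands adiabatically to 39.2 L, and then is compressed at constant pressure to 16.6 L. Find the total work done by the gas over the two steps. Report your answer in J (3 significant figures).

Step 1 (adiabatic): W = (P₁V₁ − P₂V₂)/(γ−1) = (14407 − 8383)/0.667 = 9036 J.
After step 1: P = 213.9 kPa, V = 39.2 L, T = 331.7 K.
Step 2 (isobaric): W = PΔV = (213.9 kPa)(16.6 − 39.2 L) = -4833 J.
W_total = 9036 − 4833 = 4202 J.

W_total ≈ 4200 J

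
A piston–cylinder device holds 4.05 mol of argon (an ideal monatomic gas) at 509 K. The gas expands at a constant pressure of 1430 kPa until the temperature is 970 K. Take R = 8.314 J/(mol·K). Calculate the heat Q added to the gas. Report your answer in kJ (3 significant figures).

Q ≈ 38.8 kJ

Isobaric: W = nRΔT = (4.05)(8.314)(461) = 15523 J.
ΔU = nCᵥΔT with Cᵥ = 3R/2: ΔU = (4.05)(12.47)(461) = 23284 J.
Q = ΔU + W = 23284 + 15523 = 38807 J.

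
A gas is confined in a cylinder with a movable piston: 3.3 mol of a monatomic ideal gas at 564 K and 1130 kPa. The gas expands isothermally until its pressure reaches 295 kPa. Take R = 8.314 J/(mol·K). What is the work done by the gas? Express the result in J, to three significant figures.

Isothermal process: W = nRT ln(V₂/V₁) = nRT ln(P₁/P₂).
W = (3.3)(8.314)(564) × ln(1130/295)
  = 15474 × ln(3.831) = 15474 × 1.343
W_by_gas = 20782 J.

W ≈ 20800 J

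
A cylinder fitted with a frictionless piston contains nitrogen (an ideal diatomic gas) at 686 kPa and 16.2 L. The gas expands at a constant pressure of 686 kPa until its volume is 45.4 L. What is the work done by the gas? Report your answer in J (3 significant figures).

W ≈ 20000 J

Isobaric: W = P ΔV.
W = (686 kPa)(45.4 − 16.2 L) = (686)(29.2) = 20031 J.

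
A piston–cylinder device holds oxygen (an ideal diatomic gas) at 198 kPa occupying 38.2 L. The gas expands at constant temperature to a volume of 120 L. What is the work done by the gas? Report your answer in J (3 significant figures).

W ≈ 8660 J

Isothermal: W = nRT ln(V₂/V₁) = P₁V₁ ln(V₂/V₁).
P₁V₁ = (198 kPa)(38.2 L) = 7564 J.
W = 7564 × ln(120/38.2) = 7564 × 1.145
W_by_gas = 8658 J.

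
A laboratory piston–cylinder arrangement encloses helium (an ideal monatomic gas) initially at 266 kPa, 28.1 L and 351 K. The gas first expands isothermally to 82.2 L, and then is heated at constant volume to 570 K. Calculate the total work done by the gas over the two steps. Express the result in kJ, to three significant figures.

W_total ≈ 8.02 kJ

Step 1 (isothermal): W = P₁V₁ ln(V₂/V₁) = (7475) ln(82.2/28.1) = 8023 J.
Step 2 (isochoric): W = 0 (constant volume).
W_total = 8023 + 0 = 8023 J.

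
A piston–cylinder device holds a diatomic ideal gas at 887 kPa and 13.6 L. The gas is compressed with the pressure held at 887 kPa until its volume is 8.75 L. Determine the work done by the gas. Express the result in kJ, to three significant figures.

W ≈ -4.30 kJ

Isobaric: W = P ΔV.
W = (887 kPa)(8.75 − 13.6 L) = (887)(-4.85) = -4302 J.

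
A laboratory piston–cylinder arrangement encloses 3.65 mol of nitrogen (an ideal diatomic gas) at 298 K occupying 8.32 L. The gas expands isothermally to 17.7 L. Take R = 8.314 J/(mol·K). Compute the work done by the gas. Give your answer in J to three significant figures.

Isothermal: W = nRT ln(V₂/V₁).
W = (3.65)(8.314)(298) × ln(17.7/8.32)
  = 9043 × 0.7549
W_by_gas = 6827 J.

W ≈ 6830 J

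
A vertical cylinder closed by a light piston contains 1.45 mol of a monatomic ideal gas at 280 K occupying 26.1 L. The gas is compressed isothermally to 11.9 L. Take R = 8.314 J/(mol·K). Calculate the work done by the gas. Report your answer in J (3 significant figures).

Isothermal: W = nRT ln(V₂/V₁).
W = (1.45)(8.314)(280) × ln(11.9/26.1)
  = 3375 × -0.7854
W_by_gas = -2651 J.

W ≈ -2650 J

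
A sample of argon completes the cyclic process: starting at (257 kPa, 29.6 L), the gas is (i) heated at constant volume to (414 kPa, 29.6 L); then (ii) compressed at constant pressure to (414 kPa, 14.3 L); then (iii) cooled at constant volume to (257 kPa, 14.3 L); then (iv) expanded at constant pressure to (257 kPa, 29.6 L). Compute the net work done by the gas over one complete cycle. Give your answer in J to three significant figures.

W_net ≈ -2400 J

Constant-volume legs do no work.
W(ii) = (414)(14.3 − 29.6) = -6334 J; W(iv) = (257)(29.6 − 14.3) = 3932 J.
W_net = -6334 + 3932 = -2402 J (the counter-clockwise enclosed area).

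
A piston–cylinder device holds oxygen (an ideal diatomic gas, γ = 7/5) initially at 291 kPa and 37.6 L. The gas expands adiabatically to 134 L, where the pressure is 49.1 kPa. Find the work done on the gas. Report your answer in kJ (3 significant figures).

W ≈ -10.9 kJ

Adiabatic: W = (P₁V₁ − P₂V₂)/(γ − 1) with γ = 7/5.
P₁V₁ = 10942 J, P₂V₂ = 6579 J.
W = (10942 − 6579) / 0.4 = 10906 J.
Work on gas = −W_by = -10906 J.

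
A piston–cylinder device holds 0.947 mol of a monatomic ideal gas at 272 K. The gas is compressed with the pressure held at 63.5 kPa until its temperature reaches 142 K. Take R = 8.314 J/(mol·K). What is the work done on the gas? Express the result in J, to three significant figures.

Isobaric: W = P ΔV = nR ΔT.
W = (0.947)(8.314)(142 − 272) = -1024 J.
Work on gas = −W_by = 1024 J.

W ≈ 1020 J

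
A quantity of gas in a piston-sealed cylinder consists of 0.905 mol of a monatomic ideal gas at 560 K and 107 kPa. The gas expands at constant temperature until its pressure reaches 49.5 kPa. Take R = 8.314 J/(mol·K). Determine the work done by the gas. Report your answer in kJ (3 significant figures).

W ≈ 3.25 kJ

Isothermal process: W = nRT ln(V₂/V₁) = nRT ln(P₁/P₂).
W = (0.905)(8.314)(560) × ln(107/49.5)
  = 4214 × ln(2.162) = 4214 × 0.7709
W_by_gas = 3248 J.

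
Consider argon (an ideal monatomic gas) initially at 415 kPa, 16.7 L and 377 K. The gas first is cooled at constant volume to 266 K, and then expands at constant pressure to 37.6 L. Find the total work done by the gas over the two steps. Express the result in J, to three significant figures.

Step 1 (isochoric): W = 0 (constant volume).
After step 1: P = 292.8 kPa (V unchanged).
Step 2 (isobaric): W = PΔV = (292.8 kPa)(37.6 − 16.7 L) = 6120 J.
W_total = 0 + 6120 = 6120 J.

W_total ≈ 6120 J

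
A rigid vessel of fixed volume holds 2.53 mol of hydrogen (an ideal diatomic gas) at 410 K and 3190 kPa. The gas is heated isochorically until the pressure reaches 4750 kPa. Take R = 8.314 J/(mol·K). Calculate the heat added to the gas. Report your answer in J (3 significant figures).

Constant volume ⇒ W = 0, so Q = ΔU = nCᵥΔT with Cᵥ = 5R/2 = 20.79 J/(mol·K).
At constant V, T₂/T₁ = P₂/P₁ ⇒ ΔT = T₁(P₂/P₁ − 1) = 410·(4750/3190 − 1) = 200.5 K.
ΔU = (2.53)(20.79)(200.5) = 10544 J.

Q ≈ 10500 J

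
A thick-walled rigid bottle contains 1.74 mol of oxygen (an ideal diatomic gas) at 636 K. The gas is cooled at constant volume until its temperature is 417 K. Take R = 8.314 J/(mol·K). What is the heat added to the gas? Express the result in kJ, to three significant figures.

Q ≈ -7.92 kJ

Constant volume ⇒ W = 0, so Q = ΔU = nCᵥΔT with Cᵥ = 5R/2 = 20.79 J/(mol·K).
ΔU = (1.74)(20.79)(417 − 636) = -7920 J.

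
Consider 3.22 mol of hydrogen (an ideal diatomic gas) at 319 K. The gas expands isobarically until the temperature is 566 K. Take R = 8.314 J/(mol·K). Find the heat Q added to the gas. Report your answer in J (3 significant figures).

Isobaric: W = nRΔT = (3.22)(8.314)(247) = 6612 J.
ΔU = nCᵥΔT with Cᵥ = 5R/2: ΔU = (3.22)(20.79)(247) = 16531 J.
Q = ΔU + W = 16531 + 6612 = 23144 J.

Q ≈ 23100 J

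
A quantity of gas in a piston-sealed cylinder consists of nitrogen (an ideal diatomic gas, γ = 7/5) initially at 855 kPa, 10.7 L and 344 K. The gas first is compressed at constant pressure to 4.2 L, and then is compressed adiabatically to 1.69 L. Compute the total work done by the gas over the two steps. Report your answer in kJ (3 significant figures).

W_total ≈ -9.50 kJ

Step 1 (isobaric): W = PΔV = (855 kPa)(4.2 − 10.7 L) = -5557 J.
After step 1: P = 855 kPa, V = 4.2 L, T = 135 K.
Step 2 (adiabatic): W = (P₁V₁ − P₂V₂)/(γ−1) = (3591 − 5168)/0.4 = -3944 J.
W_total = -5557 − 3944 = -9501 J.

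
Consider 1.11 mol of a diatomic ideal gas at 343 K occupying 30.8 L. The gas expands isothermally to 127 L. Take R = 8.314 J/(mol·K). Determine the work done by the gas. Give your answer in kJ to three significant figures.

Isothermal: W = nRT ln(V₂/V₁).
W = (1.11)(8.314)(343) × ln(127/30.8)
  = 3165 × 1.417
W_by_gas = 4484 J.

W ≈ 4.48 kJ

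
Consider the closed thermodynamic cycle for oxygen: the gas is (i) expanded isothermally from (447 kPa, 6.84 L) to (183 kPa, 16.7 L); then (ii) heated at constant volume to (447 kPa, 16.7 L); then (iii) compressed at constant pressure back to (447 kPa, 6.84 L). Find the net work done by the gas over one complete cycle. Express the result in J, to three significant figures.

Leg (i): W = PᵢVᵢ ln(V_f/Vᵢ) = (3057) ln(16.7/6.84) = 2729 J.
Leg (ii): W = 0.
Leg (iii): W = PΔV = (447)(6.84 − 16.7) = -4407 J.
W_net = 2729 − 4407 = -1678 J.

W_net ≈ -1680 J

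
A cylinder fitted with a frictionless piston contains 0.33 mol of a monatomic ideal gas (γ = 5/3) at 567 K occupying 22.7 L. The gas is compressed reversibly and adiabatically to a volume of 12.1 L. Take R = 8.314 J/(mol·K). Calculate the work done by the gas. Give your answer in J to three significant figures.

W ≈ -1220 J

Adiabatic: TV^(γ−1) = const with γ = 5/3.
T₂ = T₁ (V₁/V₂)^(γ−1) = 567 × (22.7/12.1)^0.667 = 567 × 1.521 = 862.5 K.
W_by = nCᵥ(T₁ − T₂) = (0.33)(12.47)(567 − 862.5) = -1216 J.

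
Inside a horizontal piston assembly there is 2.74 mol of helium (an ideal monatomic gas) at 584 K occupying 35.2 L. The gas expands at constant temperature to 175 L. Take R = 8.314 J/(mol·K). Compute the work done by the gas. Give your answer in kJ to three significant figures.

W ≈ 21.3 kJ

Isothermal: W = nRT ln(V₂/V₁).
W = (2.74)(8.314)(584) × ln(175/35.2)
  = 13304 × 1.604
W_by_gas = 21336 J.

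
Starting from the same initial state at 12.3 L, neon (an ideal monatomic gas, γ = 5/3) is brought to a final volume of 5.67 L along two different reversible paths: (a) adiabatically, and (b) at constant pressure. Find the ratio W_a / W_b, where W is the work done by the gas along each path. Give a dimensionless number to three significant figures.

Path (a) adiabatic: W = P₁V₁(1 − (V₁/V₂)^(γ−1))/(γ−1) → W_a/(P₁V₁) = -1.014.
Path (b) isobaric: W = P₁(V₂ − V₁) → W_b/(P₁V₁) = -0.539.
W_a / W_b = -1.014 / -0.539 = 1.881.

W_a / W_b ≈ 1.88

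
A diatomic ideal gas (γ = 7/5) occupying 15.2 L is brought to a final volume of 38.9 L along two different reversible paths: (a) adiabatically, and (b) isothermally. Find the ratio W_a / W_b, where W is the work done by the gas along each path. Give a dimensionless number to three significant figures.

Path (a) adiabatic: W = P₁V₁(1 − (V₁/V₂)^(γ−1))/(γ−1) → W_a/(P₁V₁) = 0.7833.
Path (b) isothermal: W = P₁V₁ ln(V₂/V₁) → W_b/(P₁V₁) = 0.9397.
W_a / W_b = 0.7833 / 0.9397 = 0.8336.

W_a / W_b ≈ 0.834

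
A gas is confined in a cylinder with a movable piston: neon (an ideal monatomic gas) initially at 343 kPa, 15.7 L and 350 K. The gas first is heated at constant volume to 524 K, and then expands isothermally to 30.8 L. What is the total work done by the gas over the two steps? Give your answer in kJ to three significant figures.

Step 1 (isochoric): W = 0 (constant volume).
After step 1: P = 513.5 kPa (V unchanged).
Step 2 (isothermal): W = P₁V₁ ln(V₂/V₁) = (8062) ln(30.8/15.7) = 5433 J.
W_total = 0 + 5433 = 5433 J.

W_total ≈ 5.43 kJ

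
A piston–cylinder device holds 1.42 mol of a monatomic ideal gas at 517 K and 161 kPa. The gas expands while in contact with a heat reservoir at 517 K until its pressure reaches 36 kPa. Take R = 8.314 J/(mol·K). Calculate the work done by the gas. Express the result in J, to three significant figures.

W ≈ 9140 J

Isothermal process: W = nRT ln(V₂/V₁) = nRT ln(P₁/P₂).
W = (1.42)(8.314)(517) × ln(161/36)
  = 6104 × ln(4.472) = 6104 × 1.498
W_by_gas = 9143 J.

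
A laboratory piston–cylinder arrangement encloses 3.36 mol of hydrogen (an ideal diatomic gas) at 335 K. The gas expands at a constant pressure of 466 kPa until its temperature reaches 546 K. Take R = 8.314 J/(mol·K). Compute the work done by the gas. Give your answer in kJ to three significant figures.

W ≈ 5.89 kJ

Isobaric: W = P ΔV = nR ΔT.
W = (3.36)(8.314)(546 − 335) = 5894 J.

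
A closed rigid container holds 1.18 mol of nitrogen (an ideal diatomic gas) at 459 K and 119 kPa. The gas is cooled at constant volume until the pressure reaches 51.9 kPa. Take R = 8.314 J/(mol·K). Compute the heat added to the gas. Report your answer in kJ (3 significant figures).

Q ≈ -6.35 kJ

Constant volume ⇒ W = 0, so Q = ΔU = nCᵥΔT with Cᵥ = 5R/2 = 20.79 J/(mol·K).
At constant V, T₂/T₁ = P₂/P₁ ⇒ ΔT = T₁(P₂/P₁ − 1) = 459·(51.9/119 − 1) = -258.8 K.
ΔU = (1.18)(20.79)(-258.8) = -6348 J.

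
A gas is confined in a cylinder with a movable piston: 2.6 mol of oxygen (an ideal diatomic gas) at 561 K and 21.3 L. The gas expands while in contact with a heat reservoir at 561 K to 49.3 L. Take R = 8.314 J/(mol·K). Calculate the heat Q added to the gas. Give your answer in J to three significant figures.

Q ≈ 10200 J

Isothermal ⇒ ΔU = 0, so Q = W = nRT ln(V₂/V₁).
Q = (2.6)(8.314)(561) ln(49.3/21.3) = 12127 × 0.8392 = 10177 J.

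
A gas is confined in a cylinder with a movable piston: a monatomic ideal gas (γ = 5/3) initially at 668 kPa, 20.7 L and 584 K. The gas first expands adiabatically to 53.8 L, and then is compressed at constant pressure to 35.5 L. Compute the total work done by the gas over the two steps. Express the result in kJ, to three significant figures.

Step 1 (adiabatic): W = (P₁V₁ − P₂V₂)/(γ−1) = (13828 − 7315)/0.667 = 9769 J.
After step 1: P = 136 kPa, V = 53.8 L, T = 308.9 K.
Step 2 (isobaric): W = PΔV = (136 kPa)(35.5 − 53.8 L) = -2488 J.
W_total = 9769 − 2488 = 7281 J.

W_total ≈ 7.28 kJ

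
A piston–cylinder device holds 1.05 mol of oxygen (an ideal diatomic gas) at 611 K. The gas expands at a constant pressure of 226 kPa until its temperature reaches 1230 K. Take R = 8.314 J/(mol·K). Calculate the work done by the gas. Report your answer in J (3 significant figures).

Isobaric: W = P ΔV = nR ΔT.
W = (1.05)(8.314)(1230 − 611) = 5404 J.

W ≈ 5400 J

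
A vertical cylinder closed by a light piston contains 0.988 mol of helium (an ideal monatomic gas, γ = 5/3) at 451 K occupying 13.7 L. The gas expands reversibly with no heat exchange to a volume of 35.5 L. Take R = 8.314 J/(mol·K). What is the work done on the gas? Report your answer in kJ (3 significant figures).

Adiabatic: TV^(γ−1) = const with γ = 5/3.
T₂ = T₁ (V₁/V₂)^(γ−1) = 451 × (13.7/35.5)^0.667 = 451 × 0.5301 = 239.1 K.
W_by = nCᵥ(T₁ − T₂) = (0.988)(12.47)(451 − 239.1) = 2611 J.
Work on gas = −W_by = -2611 J.

W ≈ -2.61 kJ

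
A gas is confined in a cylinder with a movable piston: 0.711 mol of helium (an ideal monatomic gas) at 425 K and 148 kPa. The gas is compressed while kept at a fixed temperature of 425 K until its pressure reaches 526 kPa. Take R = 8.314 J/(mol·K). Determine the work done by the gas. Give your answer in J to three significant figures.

W ≈ -3190 J

Isothermal process: W = nRT ln(V₂/V₁) = nRT ln(P₁/P₂).
W = (0.711)(8.314)(425) × ln(148/526)
  = 2512 × ln(0.2814) = 2512 × -1.268
W_by_gas = -3186 J.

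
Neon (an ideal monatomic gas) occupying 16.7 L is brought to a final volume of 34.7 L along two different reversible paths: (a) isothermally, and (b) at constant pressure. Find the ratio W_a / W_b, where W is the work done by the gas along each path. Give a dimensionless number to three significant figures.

W_a / W_b ≈ 0.679

Path (a) isothermal: W = P₁V₁ ln(V₂/V₁) → W_a/(P₁V₁) = 0.7313.
Path (b) isobaric: W = P₁(V₂ − V₁) → W_b/(P₁V₁) = 1.078.
W_a / W_b = 0.7313 / 1.078 = 0.6785.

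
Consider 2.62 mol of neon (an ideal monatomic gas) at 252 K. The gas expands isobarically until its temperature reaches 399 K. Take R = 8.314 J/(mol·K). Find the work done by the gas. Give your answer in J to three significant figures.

W ≈ 3200 J

Isobaric: W = P ΔV = nR ΔT.
W = (2.62)(8.314)(399 − 252) = 3202 J.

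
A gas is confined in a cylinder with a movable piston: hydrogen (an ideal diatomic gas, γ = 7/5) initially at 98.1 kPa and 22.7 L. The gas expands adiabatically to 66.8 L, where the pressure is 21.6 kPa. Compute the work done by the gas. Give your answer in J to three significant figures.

W ≈ 1960 J

Adiabatic: W = (P₁V₁ − P₂V₂)/(γ − 1) with γ = 7/5.
P₁V₁ = 2227 J, P₂V₂ = 1443 J.
W = (2227 − 1443) / 0.4 = 1960 J.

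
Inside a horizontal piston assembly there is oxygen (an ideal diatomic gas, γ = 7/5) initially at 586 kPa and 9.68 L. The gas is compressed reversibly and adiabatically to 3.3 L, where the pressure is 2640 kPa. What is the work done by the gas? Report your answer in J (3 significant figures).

Adiabatic: W = (P₁V₁ − P₂V₂)/(γ − 1) with γ = 7/5.
P₁V₁ = 5672 J, P₂V₂ = 8712 J.
W = (5672 − 8712) / 0.4 = -7599 J.

W ≈ -7600 J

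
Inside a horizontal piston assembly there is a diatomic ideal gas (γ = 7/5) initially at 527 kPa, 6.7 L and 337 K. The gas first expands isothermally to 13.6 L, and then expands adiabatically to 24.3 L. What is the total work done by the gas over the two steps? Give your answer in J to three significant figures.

W_total ≈ 4330 J

Step 1 (isothermal): W = P₁V₁ ln(V₂/V₁) = (3531) ln(13.6/6.7) = 2500 J.
After step 1: P = 259.6 kPa, V = 13.6 L, T = 337 K.
Step 2 (adiabatic): W = (P₁V₁ − P₂V₂)/(γ−1) = (3531 − 2799)/0.4 = 1829 J.
W_total = 2500 + 1829 = 4329 J.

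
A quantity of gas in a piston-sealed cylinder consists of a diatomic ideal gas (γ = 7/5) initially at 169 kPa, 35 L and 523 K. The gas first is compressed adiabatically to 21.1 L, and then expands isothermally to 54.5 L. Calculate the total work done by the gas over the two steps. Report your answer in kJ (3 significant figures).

W_total ≈ 3.55 kJ

Step 1 (adiabatic): W = (P₁V₁ − P₂V₂)/(γ−1) = (5915 − 7242)/0.4 = -3318 J.
After step 1: P = 343.2 kPa, V = 21.1 L, T = 640.3 K.
Step 2 (isothermal): W = P₁V₁ ln(V₂/V₁) = (7242) ln(54.5/21.1) = 6872 J.
W_total = -3318 + 6872 = 3554 J.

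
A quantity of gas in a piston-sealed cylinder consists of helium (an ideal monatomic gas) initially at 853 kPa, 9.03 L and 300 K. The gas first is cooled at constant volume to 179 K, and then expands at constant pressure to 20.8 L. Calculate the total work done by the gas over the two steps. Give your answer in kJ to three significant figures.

W_total ≈ 5.99 kJ

Step 1 (isochoric): W = 0 (constant volume).
After step 1: P = 509 kPa (V unchanged).
Step 2 (isobaric): W = PΔV = (509 kPa)(20.8 − 9.03 L) = 5990 J.
W_total = 0 + 5990 = 5990 J.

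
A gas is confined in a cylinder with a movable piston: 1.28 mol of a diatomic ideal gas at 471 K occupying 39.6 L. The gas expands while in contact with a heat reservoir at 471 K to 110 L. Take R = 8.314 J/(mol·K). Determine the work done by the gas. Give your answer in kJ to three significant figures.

Isothermal: W = nRT ln(V₂/V₁).
W = (1.28)(8.314)(471) × ln(110/39.6)
  = 5012 × 1.022
W_by_gas = 5121 J.

W ≈ 5.12 kJ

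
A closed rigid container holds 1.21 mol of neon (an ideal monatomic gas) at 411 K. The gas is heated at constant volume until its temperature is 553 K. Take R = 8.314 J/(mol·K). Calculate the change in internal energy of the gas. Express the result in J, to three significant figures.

ΔU ≈ 2140 J

Constant volume ⇒ W = 0, so Q = ΔU = nCᵥΔT with Cᵥ = 3R/2 = 12.47 J/(mol·K).
ΔU = (1.21)(12.47)(553 − 411) = 2143 J.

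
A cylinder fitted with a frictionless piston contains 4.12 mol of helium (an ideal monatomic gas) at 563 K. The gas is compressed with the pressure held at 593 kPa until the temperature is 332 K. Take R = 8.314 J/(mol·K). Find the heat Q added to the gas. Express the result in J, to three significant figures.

Q ≈ -19800 J

Isobaric: W = nRΔT = (4.12)(8.314)(-231) = -7913 J.
ΔU = nCᵥΔT with Cᵥ = 3R/2: ΔU = (4.12)(12.47)(-231) = -11869 J.
Q = ΔU + W = -11869 − 7913 = -19782 J.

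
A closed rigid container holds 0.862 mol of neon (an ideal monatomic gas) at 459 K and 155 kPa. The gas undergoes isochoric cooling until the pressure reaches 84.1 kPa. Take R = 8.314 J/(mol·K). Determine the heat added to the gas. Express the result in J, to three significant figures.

Constant volume ⇒ W = 0, so Q = ΔU = nCᵥΔT with Cᵥ = 3R/2 = 12.47 J/(mol·K).
At constant V, T₂/T₁ = P₂/P₁ ⇒ ΔT = T₁(P₂/P₁ − 1) = 459·(84.1/155 − 1) = -210 K.
ΔU = (0.862)(12.47)(-210) = -2257 J.

Q ≈ -2260 J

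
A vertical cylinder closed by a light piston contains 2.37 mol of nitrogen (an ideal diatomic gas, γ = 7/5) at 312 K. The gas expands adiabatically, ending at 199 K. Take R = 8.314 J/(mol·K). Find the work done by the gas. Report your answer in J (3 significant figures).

W ≈ 5570 J

Adiabatic ⇒ Q = 0, so W_by = −ΔU = nCᵥ(T₁ − T₂).
Cᵥ = 5R/2 = 20.79 J/(mol·K).
W = (2.37)(20.79)(312 − 199) = 5566 J.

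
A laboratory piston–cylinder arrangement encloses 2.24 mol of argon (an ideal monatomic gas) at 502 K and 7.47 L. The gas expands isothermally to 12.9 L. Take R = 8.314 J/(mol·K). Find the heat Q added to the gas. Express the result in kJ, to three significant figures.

Q ≈ 5.11 kJ

Isothermal ⇒ ΔU = 0, so Q = W = nRT ln(V₂/V₁).
Q = (2.24)(8.314)(502) ln(12.9/7.47) = 9349 × 0.5463 = 5108 J.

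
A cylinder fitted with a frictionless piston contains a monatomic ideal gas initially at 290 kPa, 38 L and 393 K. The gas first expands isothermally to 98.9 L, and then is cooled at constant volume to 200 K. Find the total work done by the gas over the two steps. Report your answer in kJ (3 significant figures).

W_total ≈ 10.5 kJ

Step 1 (isothermal): W = P₁V₁ ln(V₂/V₁) = (11020) ln(98.9/38) = 10541 J.
Step 2 (isochoric): W = 0 (constant volume).
W_total = 10541 + 0 = 10541 J.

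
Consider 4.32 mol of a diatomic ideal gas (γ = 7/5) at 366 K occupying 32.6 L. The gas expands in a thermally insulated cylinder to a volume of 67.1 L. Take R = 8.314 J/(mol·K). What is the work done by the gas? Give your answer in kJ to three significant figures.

Adiabatic: TV^(γ−1) = const with γ = 7/5.
T₂ = T₁ (V₁/V₂)^(γ−1) = 366 × (32.6/67.1)^0.4 = 366 × 0.7492 = 274.2 K.
W_by = nCᵥ(T₁ − T₂) = (4.32)(20.79)(366 − 274.2) = 8242 J.

W ≈ 8.24 kJ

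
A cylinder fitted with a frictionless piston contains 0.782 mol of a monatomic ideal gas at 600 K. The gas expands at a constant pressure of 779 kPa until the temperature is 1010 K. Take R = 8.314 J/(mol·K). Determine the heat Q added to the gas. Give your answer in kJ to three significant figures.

Isobaric: W = nRΔT = (0.782)(8.314)(410) = 2666 J.
ΔU = nCᵥΔT with Cᵥ = 3R/2: ΔU = (0.782)(12.47)(410) = 3998 J.
Q = ΔU + W = 3998 + 2666 = 6664 J.

Q ≈ 6.66 kJ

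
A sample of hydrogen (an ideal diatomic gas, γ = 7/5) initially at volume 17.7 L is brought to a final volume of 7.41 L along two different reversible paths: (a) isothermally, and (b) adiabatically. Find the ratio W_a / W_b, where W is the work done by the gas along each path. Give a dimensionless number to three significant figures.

W_a / W_b ≈ 0.836

Path (a) isothermal: W = P₁V₁ ln(V₂/V₁) → W_a/(P₁V₁) = -0.8707.
Path (b) adiabatic: W = P₁V₁(1 − (V₁/V₂)^(γ−1))/(γ−1) → W_b/(P₁V₁) = -1.042.
W_a / W_b = -0.8707 / -1.042 = 0.8359.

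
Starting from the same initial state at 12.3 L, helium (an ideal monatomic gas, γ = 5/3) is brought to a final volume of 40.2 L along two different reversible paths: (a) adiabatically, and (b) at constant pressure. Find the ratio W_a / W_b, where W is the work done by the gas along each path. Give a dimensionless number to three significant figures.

Path (a) adiabatic: W = P₁V₁(1 − (V₁/V₂)^(γ−1))/(γ−1) → W_a/(P₁V₁) = 0.8189.
Path (b) isobaric: W = P₁(V₂ − V₁) → W_b/(P₁V₁) = 2.268.
W_a / W_b = 0.8189 / 2.268 = 0.361.

W_a / W_b ≈ 0.361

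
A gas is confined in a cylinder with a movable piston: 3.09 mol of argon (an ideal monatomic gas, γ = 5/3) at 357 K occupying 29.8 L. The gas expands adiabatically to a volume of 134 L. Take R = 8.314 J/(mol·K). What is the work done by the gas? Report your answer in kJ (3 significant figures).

Adiabatic: TV^(γ−1) = const with γ = 5/3.
T₂ = T₁ (V₁/V₂)^(γ−1) = 357 × (29.8/134)^0.667 = 357 × 0.3671 = 131 K.
W_by = nCᵥ(T₁ − T₂) = (3.09)(12.47)(357 − 131) = 8707 J.

W ≈ 8.71 kJ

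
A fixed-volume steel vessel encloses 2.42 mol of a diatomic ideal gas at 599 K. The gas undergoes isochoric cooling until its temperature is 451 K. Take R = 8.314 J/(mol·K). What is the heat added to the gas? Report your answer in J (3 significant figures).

Constant volume ⇒ W = 0, so Q = ΔU = nCᵥΔT with Cᵥ = 5R/2 = 20.79 J/(mol·K).
ΔU = (2.42)(20.79)(451 − 599) = -7444 J.

Q ≈ -7440 J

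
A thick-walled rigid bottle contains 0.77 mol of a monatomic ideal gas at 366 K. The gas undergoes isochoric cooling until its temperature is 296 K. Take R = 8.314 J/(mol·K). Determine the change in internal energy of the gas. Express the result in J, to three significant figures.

ΔU ≈ -672 J

Constant volume ⇒ W = 0, so Q = ΔU = nCᵥΔT with Cᵥ = 3R/2 = 12.47 J/(mol·K).
ΔU = (0.77)(12.47)(296 − 366) = -672.2 J.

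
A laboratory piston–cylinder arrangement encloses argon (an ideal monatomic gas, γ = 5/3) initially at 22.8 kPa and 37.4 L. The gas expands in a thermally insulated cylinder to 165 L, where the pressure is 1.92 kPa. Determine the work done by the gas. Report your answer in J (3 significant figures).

Adiabatic: W = (P₁V₁ − P₂V₂)/(γ − 1) with γ = 5/3.
P₁V₁ = 852.7 J, P₂V₂ = 316.8 J.
W = (852.7 − 316.8) / 0.6667 = 803.9 J.

W ≈ 804 J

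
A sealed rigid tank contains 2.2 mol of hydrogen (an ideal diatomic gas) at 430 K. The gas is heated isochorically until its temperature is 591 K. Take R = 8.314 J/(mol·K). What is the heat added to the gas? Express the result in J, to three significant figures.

Q ≈ 7360 J

Constant volume ⇒ W = 0, so Q = ΔU = nCᵥΔT with Cᵥ = 5R/2 = 20.79 J/(mol·K).
ΔU = (2.2)(20.79)(591 − 430) = 7362 J.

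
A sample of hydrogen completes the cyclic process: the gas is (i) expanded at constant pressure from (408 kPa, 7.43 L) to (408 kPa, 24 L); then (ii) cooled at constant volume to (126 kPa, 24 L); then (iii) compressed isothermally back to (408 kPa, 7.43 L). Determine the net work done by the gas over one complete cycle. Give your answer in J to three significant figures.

W_net ≈ 3210 J

Leg (i): W = PΔV = (408)(24 − 7.43) = 6761 J.
Leg (ii): W = 0.
Leg (iii): W = PᵢVᵢ ln(V_f/Vᵢ) = (3024) ln(7.43/24) = -3546 J.
W_net = 6761 − 3546 = 3215 J.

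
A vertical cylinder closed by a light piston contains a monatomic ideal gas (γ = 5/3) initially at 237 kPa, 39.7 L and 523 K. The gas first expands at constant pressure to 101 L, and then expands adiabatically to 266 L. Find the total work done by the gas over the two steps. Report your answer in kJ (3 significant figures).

Step 1 (isobaric): W = PΔV = (237 kPa)(101 − 39.7 L) = 14528 J.
After step 1: P = 237 kPa, V = 101 L, T = 1331 K.
Step 2 (adiabatic): W = (P₁V₁ − P₂V₂)/(γ−1) = (23937 − 12552)/0.667 = 17078 J.
W_total = 14528 + 17078 = 31606 J.

W_total ≈ 31.6 kJ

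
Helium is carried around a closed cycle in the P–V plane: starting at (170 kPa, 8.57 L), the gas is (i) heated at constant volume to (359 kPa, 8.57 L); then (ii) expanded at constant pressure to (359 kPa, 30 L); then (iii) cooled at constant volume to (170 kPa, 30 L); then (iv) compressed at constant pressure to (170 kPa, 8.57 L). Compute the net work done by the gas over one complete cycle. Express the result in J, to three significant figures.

Constant-volume legs do no work.
W(ii) = (359)(30 − 8.57) = 7693 J; W(iv) = (170)(8.57 − 30) = -3643 J.
W_net = 7693 − 3643 = 4050 J (the clockwise enclosed area).

W_net ≈ 4050 J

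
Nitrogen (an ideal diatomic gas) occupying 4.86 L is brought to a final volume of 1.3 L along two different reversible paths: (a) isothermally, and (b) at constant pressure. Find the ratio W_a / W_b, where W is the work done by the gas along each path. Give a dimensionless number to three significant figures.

W_a / W_b ≈ 1.80

Path (a) isothermal: W = P₁V₁ ln(V₂/V₁) → W_a/(P₁V₁) = -1.319.
Path (b) isobaric: W = P₁(V₂ − V₁) → W_b/(P₁V₁) = -0.7325.
W_a / W_b = -1.319 / -0.7325 = 1.8.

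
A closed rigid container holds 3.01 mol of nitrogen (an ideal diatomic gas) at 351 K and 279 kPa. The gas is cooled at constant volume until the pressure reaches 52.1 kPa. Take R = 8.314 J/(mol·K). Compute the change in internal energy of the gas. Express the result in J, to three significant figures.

Constant volume ⇒ W = 0, so Q = ΔU = nCᵥΔT with Cᵥ = 5R/2 = 20.79 J/(mol·K).
At constant V, T₂/T₁ = P₂/P₁ ⇒ ΔT = T₁(P₂/P₁ − 1) = 351·(52.1/279 − 1) = -285.5 K.
ΔU = (3.01)(20.79)(-285.5) = -17859 J.

ΔU ≈ -17900 J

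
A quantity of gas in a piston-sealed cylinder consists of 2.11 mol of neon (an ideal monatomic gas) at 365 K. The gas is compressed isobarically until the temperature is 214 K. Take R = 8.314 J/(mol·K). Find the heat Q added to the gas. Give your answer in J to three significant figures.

Isobaric: W = nRΔT = (2.11)(8.314)(-151) = -2649 J.
ΔU = nCᵥΔT with Cᵥ = 3R/2: ΔU = (2.11)(12.47)(-151) = -3973 J.
Q = ΔU + W = -3973 − 2649 = -6622 J.

Q ≈ -6620 J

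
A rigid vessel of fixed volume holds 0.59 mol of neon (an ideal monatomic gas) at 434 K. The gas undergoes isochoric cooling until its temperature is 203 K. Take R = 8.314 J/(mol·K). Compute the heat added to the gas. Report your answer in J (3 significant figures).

Constant volume ⇒ W = 0, so Q = ΔU = nCᵥΔT with Cᵥ = 3R/2 = 12.47 J/(mol·K).
ΔU = (0.59)(12.47)(203 − 434) = -1700 J.

Q ≈ -1700 J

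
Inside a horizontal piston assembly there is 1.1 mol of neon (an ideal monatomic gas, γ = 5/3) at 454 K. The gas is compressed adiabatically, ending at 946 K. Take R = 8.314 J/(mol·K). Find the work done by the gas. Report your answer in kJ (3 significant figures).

Adiabatic ⇒ Q = 0, so W_by = −ΔU = nCᵥ(T₁ − T₂).
Cᵥ = 3R/2 = 12.47 J/(mol·K).
W = (1.1)(12.47)(454 − 946) = -6749 J.

W ≈ -6.75 kJ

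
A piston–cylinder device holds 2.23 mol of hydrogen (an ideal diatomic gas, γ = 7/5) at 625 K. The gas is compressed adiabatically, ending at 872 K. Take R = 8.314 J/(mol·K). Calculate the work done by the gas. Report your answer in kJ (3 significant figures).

Adiabatic ⇒ Q = 0, so W_by = −ΔU = nCᵥ(T₁ − T₂).
Cᵥ = 5R/2 = 20.79 J/(mol·K).
W = (2.23)(20.79)(625 − 872) = -11449 J.

W ≈ -11.4 kJ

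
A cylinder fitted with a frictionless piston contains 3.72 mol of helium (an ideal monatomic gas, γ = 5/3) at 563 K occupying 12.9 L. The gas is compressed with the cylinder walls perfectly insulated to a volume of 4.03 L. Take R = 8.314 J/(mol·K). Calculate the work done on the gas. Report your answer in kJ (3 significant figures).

Adiabatic: TV^(γ−1) = const with γ = 5/3.
T₂ = T₁ (V₁/V₂)^(γ−1) = 563 × (12.9/4.03)^0.667 = 563 × 2.172 = 1223 K.
W_by = nCᵥ(T₁ − T₂) = (3.72)(12.47)(563 − 1223) = -30611 J.
Work on gas = −W_by = 30611 J.

W ≈ 30.6 kJ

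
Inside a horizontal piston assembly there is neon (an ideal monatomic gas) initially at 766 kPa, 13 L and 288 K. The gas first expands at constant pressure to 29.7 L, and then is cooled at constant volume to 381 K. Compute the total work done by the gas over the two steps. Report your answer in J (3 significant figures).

Step 1 (isobaric): W = PΔV = (766 kPa)(29.7 − 13 L) = 12792 J.
Step 2 (isochoric): W = 0 (constant volume).
W_total = 12792 + 0 = 12792 J.

W_total ≈ 12800 J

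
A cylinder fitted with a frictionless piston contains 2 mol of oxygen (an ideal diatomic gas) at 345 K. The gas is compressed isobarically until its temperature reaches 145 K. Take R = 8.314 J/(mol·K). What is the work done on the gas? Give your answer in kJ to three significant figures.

W ≈ 3.33 kJ

Isobaric: W = P ΔV = nR ΔT.
W = (2)(8.314)(145 − 345) = -3326 J.
Work on gas = −W_by = 3326 J.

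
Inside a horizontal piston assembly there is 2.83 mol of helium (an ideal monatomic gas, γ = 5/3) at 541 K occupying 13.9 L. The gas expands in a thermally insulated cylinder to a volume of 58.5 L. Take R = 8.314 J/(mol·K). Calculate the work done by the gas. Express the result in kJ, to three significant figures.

Adiabatic: TV^(γ−1) = const with γ = 5/3.
T₂ = T₁ (V₁/V₂)^(γ−1) = 541 × (13.9/58.5)^0.667 = 541 × 0.3836 = 207.5 K.
W_by = nCᵥ(T₁ − T₂) = (2.83)(12.47)(541 − 207.5) = 11769 J.

W ≈ 11.8 kJ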